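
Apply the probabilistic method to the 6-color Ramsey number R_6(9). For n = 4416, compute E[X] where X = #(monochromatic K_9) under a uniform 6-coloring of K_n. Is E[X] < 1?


E[X] = C(4416, 9) · 6^{1 − 36} = 1745644609681318303205765440 · 6^{−35} = 1745644609681318303205765440/1719070799748422591028658176.
As a reduced fraction: E[X] = 27275697026270598487590085/26860481246069102984822784 ≈ 1.015458.
Is E[X] < 1? NO.
Since E[X] ≥ 1, the first-moment bound is inconclusive at n = 4416; it does NOT by itself certify R_6(9) > 4416.

E[X] = 27275697026270598487590085/26860481246069102984822784 ≈ 1.015458; E[X] ≥ 1; first-moment method inconclusive here.


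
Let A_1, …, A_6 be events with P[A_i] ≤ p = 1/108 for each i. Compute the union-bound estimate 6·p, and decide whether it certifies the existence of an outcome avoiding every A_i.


Union bound: P[∪_{i=1}^{6} A_i] ≤ Σ_i P[A_i] ≤ 6·p = 6·(1/108) = 1/18.
Numerically: 1/18 ≈ 0.056.
Is 1/18 < 1? YES.
Since P[∪ A_i] ≤ 1/18 < 1, the complement has P[∩ A_i^c] ≥ 1 − 1/18 = 17/18 > 0, so some outcome avoids every A_i.

6·p = 1/18 ≈ 0.056; existence CERTIFIED by the union bound.


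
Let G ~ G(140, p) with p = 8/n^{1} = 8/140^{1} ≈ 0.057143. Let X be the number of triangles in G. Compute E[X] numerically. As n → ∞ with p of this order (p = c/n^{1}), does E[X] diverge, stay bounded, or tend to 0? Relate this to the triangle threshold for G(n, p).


Number of potential triangles: C(140, 3) = 447580.
Each occurs with probability p³ ≈ (0.057143)³ ≈ 1.8658892e-04.
By linearity: E[X] = C(140, 3)·p³ ≈ 447580 · 1.8658892e-04 ≈ 83.51347.
Here α = 1, so p = 8/n is exactly at the triangle threshold p ~ 1/n. Asymptotically E[X] → c³/6 = 8³/6 = 256/3 ≈ 85.33333, a bounded constant. In this regime the triangle count is asymptotically Poisson(c³/6).

E[X] ≈ 83.51347; in regime p = Θ(1/n^{1}) E[X] stays bounded (at the triangle threshold p ~ 1/n).


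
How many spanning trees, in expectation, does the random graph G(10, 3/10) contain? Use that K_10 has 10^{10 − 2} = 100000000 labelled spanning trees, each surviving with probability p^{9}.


K_10 has 10^{10 − 2} = 100000000 labelled spanning trees.
For each such spanning tree H, let X_H = 1 if all 9 edges of H are present in G. Then P[X_H = 1] = p^{9} = (3/10)^{9} = 19683/1000000000.
Summing the indicators: E[X] = Σ_H E[X_H] = 100000000 · p^{9} = 100000000 · 19683/1000000000 = 19683/10.
Numerically: E[X] ≈ 1968.3.

E[X] = 100000000 · (3/10)^{9} = 19683/10 ≈ 1968.3.


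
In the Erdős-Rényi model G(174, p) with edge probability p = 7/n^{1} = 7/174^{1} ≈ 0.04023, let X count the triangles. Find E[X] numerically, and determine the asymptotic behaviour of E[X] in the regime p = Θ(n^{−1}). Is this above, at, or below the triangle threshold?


Number of potential triangles: C(174, 3) = 862924.
Each occurs with probability p³ ≈ (0.04023)³ ≈ 6.5109802e-05.
By linearity: E[X] = C(174, 3)·p³ ≈ 862924 · 6.5109802e-05 ≈ 56.18481.
Here α = 1, so p = 7/n is exactly at the triangle threshold p ~ 1/n. Asymptotically E[X] → c³/6 = 7³/6 = 343/6 ≈ 57.16667, a bounded constant. In this regime the triangle count is asymptotically Poisson(c³/6).

E[X] ≈ 56.18481; in regime p = Θ(1/n^{1}) E[X] stays bounded (at the triangle threshold p ~ 1/n).


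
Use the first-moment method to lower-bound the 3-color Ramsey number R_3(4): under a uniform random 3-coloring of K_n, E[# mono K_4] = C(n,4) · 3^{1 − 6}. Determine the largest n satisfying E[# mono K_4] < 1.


We need C(n, 4) · 3^{1 − 6} < 1, i.e. C(n, 4) < 3^{6 − 1} = 243.
Check values of n near the boundary:
  n = 8: C(8, 4) = 70; 70 < 243? YES
  n = 9: C(9, 4) = 126; 126 < 243? YES
  n = 10: C(10, 4) = 210; 210 < 243? YES
  n = 11: C(11, 4) = 330; 330 < 243? NO
  n = 12: C(12, 4) = 495; 495 < 243? NO
  n = 13: C(13, 4) = 715; 715 < 243? NO
The largest n with C(n, 4) < 243 is n = 10 (where E[X] = 70/81 ≈ 0.8642). Hence R_3(4) > 10, i.e. R_3(4) ≥ 11.

Largest n = 10; hence R_3(4) > 10.


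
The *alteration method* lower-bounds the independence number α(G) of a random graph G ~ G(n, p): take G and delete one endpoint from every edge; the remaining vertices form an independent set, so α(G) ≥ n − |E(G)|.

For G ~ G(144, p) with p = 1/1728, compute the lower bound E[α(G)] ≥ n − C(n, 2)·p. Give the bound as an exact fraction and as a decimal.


E[|E(G)|] = C(144, 2)·p = 10296 · (1/1728) = 143/24.
E[α(G)] ≥ n − E[|E(G)|] = 144 − 143/24 = 3313/24.
Numerically: ≈ 138.041667.
(This is only a lower bound; the true E[α(G)] may be larger.)

E[α(G)] ≥ 3313/24 ≈ 138.041667.


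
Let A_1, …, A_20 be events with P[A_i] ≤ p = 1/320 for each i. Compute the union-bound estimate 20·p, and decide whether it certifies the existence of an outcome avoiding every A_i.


Union bound: P[∪_{i=1}^{20} A_i] ≤ Σ_i P[A_i] ≤ 20·p = 20·(1/320) = 1/16.
Numerically: 1/16 ≈ 0.062.
Is 1/16 < 1? YES.
Since P[∪ A_i] ≤ 1/16 < 1, the complement has P[∩ A_i^c] ≥ 1 − 1/16 = 15/16 > 0, so some outcome avoids every A_i.

20·p = 1/16 ≈ 0.062; existence CERTIFIED by the union bound.


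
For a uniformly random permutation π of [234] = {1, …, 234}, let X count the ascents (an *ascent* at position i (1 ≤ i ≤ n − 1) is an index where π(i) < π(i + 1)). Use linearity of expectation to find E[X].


Write X = Σ X_I over i = 1, …, 233, with X_I the indicator of one ascent.
There are 233 indicators.
For each fixed i, the pair (π(i), π(i+1)) is a uniformly random ordered pair of distinct values from {1, …, 234}; by symmetry P[π(i) < π(i+1)] = 1/2.
By linearity: E[X] = 233 · (1/2) = (234 − 1) · (1/2) = 233/2 ≈ 116.500000.

E[X] = 233/2 = 116.500000.


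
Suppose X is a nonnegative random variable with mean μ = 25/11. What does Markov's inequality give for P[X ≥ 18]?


μ = E[X] = 25/11, a = 18.
Markov: P[X ≥ 18] ≤ μ/a = (25/11)/18 = 25/198.
Numerically: ≈ 0.126263.
(Since a = 18 > μ = 2.272727, the bound 25/198 is < 1 and informative.)

P[X ≥ 18] ≤ 25/198 ≈ 0.126263.


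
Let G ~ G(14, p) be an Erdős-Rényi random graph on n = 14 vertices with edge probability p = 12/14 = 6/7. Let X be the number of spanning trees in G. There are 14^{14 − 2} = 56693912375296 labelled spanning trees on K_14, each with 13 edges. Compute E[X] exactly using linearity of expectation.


K_14 has 14^{14 − 2} = 56693912375296 labelled spanning trees.
For each such spanning tree H, let X_H = 1 if all 13 edges of H are present in G. Then P[X_H = 1] = p^{13} = (6/7)^{13} = 13060694016/96889010407.
By linearity of expectation: E[X] = Σ_H E[X_H] = 56693912375296 · p^{13} = 56693912375296 · 13060694016/96889010407 = 53496602689536/7.
Numerically: E[X] ≈ 7.64e+12.

E[X] = 56693912375296 · (6/7)^{13} = 53496602689536/7 ≈ 7.64e+12.


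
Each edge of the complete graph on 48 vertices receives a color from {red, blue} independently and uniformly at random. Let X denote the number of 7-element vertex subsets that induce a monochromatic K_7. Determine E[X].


Let X = Σ_S X_S over the C(48, 7) = 73629072 subsets S of size 7, where X_S = 1 if the K_7 on S is monochromatic.
For a fixed S, the K_7 on S has C(7, 2) = 21 edges. P[all 21 edges red] = (1/2)^21, and likewise for blue, so P[monochromatic] = 2·(1/2)^21 = 2^{1 − 21} = 1/1048576.
By linearity of expectation: E[X] = C(48, 7) · 2^{1 − 21} = 73629072 · 1/1048576 = 4601817/65536.
Numerically: E[X] ≈ 70.218.

E[X] = C(48,7)·2^(1−C(7,2)) = 4601817/65536 ≈ 70.218.


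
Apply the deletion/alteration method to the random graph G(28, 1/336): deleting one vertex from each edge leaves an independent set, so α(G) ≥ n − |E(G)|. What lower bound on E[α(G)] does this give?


E[|E(G)|] = C(28, 2)·p = 378 · (1/336) = 9/8.
E[α(G)] ≥ n − E[|E(G)|] = 28 − 9/8 = 215/8.
Numerically: ≈ 26.875000.
(This is only a lower bound; the true E[α(G)] may be larger.)

E[α(G)] ≥ 215/8 ≈ 26.875000.


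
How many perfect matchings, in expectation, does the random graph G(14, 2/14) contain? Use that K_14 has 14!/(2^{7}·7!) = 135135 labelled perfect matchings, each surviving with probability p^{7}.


K_14 has 14!/(2^{7}·7!) = 135135 labelled perfect matchings.
For each such perfect matching H, let X_H = 1 if all 7 edges of H are present in G. Then P[X_H = 1] = p^{7} = (1/7)^{7} = 1/823543.
By linearity: E[X] = Σ_H E[X_H] = 135135 · p^{7} = 135135 · 1/823543 = 19305/117649.
Numerically: E[X] ≈ 0.164.

E[X] = 135135 · (1/7)^{7} = 19305/117649 ≈ 0.164.


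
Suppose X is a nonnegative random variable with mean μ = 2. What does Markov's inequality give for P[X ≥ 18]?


μ = E[X] = 2, a = 18.
Markov: P[X ≥ 18] ≤ μ/a = (2)/18 = 1/9.
Numerically: ≈ 0.11111.
(Since a = 18 > μ = 2.00000, the bound 1/9 is < 1 and informative.)

P[X ≥ 18] ≤ 1/9 ≈ 0.11111.


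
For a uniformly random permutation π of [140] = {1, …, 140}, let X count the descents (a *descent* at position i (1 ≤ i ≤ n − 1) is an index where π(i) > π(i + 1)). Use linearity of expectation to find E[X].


Write X = Σ X_I over i = 1, …, 139, with X_I the indicator of one descent.
There are 139 indicators.
For each fixed i, the pair (π(i), π(i+1)) is a uniformly random ordered pair of distinct values from {1, …, 140}; by symmetry P[π(i) > π(i+1)] = 1/2.
By linearity: E[X] = 139 · (1/2) = (140 − 1) · (1/2) = 139/2 ≈ 69.50000.

E[X] = 139/2 = 69.50000.


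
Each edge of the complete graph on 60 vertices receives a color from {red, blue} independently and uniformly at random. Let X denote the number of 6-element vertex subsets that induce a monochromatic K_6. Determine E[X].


Let X = Σ_S X_S over the C(60, 6) = 50063860 subsets S of size 6, where X_S = 1 if the K_6 on S is monochromatic.
For a fixed S, the K_6 on S has C(6, 2) = 15 edges. P[all 15 edges red] = (1/2)^15, and likewise for blue, so P[monochromatic] = 2·(1/2)^15 = 2^{1 − 15} = 1/16384.
By linearity: E[X] = C(60, 6) · 2^{1 − 15} = 50063860 · 1/16384 = 12515965/4096.
Numerically: E[X] ≈ 3055.6555.

E[X] = C(60,6)·2^(1−C(6,2)) = 12515965/4096 ≈ 3055.6555.


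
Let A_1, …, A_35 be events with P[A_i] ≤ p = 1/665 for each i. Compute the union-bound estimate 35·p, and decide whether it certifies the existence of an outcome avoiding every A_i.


Union bound: P[∪_{i=1}^{35} A_i] ≤ Σ_i P[A_i] ≤ 35·p = 35·(1/665) = 1/19.
Numerically: 1/19 ≈ 0.05263.
Is 1/19 < 1? YES.
Since P[∪ A_i] ≤ 1/19 < 1, the complement has P[∩ A_i^c] ≥ 1 − 1/19 = 18/19 > 0, so some outcome avoids every A_i.

35·p = 1/19 ≈ 0.05263; existence CERTIFIED by the union bound.


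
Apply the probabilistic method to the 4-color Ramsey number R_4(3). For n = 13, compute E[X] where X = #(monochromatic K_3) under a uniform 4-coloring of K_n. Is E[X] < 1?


E[X] = C(13, 3) · 4^{1 − 3} = 286 · 4^{−2} = 286/16.
As a reduced fraction: E[X] = 143/8 ≈ 17.875000.
Is E[X] < 1? NO.
Since E[X] ≥ 1, the first-moment bound is inconclusive at n = 13; it does NOT by itself certify R_4(3) > 13.

E[X] = 143/8 ≈ 17.875000; E[X] ≥ 1; first-moment method inconclusive here.


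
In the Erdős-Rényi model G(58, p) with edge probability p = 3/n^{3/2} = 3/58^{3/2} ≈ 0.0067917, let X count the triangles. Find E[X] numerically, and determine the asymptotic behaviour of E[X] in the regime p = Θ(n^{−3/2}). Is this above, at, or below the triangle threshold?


Number of potential triangles: C(58, 3) = 30856.
Each occurs with probability p³ ≈ (0.0067917)³ ≈ 3.1328370e-07.
By linearity: E[X] = C(58, 3)·p³ ≈ 30856 · 3.1328370e-07 ≈ 0.00967.
Since α = 3/2 > 1, p = c/n^{3/2} = o(1/n) is below the triangle threshold p ~ 1/n. Asymptotically E[X] ~ (c³/6)·n^{3(1−α)} = (3³/6)·n^{-1.5} → 0, so by Markov's inequality G has no triangles w.h.p.

E[X] ≈ 0.00967; in regime p = Θ(1/n^{3/2}) E[X] tends to 0 (below the triangle threshold p ~ 1/n).


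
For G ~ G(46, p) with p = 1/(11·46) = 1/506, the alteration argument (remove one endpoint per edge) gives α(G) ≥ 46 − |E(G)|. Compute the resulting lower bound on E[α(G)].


E[|E(G)|] = C(46, 2)·p = 1035 · (1/506) = 45/22.
E[α(G)] ≥ n − E[|E(G)|] = 46 − 45/22 = 967/22.
Numerically: ≈ 43.954545.
(This is only a lower bound; the true E[α(G)] may be larger.)

E[α(G)] ≥ 967/22 ≈ 43.954545.


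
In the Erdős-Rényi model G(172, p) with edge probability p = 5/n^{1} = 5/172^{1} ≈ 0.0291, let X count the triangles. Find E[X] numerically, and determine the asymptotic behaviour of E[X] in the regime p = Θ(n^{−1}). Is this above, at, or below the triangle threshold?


Number of potential triangles: C(172, 3) = 833340.
Each occurs with probability p³ ≈ (0.0291)³ ≈ 2.45654e-05.
By linearity: E[X] = C(172, 3)·p³ ≈ 833340 · 2.45654e-05 ≈ 20.471.
Here α = 1, so p = 5/n is exactly at the triangle threshold p ~ 1/n. Asymptotically E[X] → c³/6 = 5³/6 = 125/6 ≈ 20.833, a bounded constant. In this regime the triangle count is asymptotically Poisson(c³/6).

E[X] ≈ 20.471; in regime p = Θ(1/n^{1}) E[X] stays bounded (at the triangle threshold p ~ 1/n).


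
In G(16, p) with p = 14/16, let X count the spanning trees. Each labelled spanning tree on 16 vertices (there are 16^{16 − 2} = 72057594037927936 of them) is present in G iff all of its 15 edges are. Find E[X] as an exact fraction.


K_16 has 16^{16 − 2} = 72057594037927936 labelled spanning trees.
For each such spanning tree H, let X_H = 1 if all 15 edges of H are present in G. Then P[X_H = 1] = p^{15} = (7/8)^{15} = 4747561509943/35184372088832.
By linearity of expectation: E[X] = Σ_H E[X_H] = 72057594037927936 · p^{15} = 72057594037927936 · 4747561509943/35184372088832 = 9723005972363264.
Numerically: E[X] ≈ 9.723e+15.

E[X] = 72057594037927936 · (7/8)^{15} = 9723005972363264 ≈ 9.723e+15.


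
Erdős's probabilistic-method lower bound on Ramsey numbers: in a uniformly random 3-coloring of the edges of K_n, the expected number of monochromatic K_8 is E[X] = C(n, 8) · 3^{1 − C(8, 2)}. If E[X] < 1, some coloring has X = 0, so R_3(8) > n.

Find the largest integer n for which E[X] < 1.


We need C(n, 8) · 3^{1 − 28} < 1, i.e. C(n, 8) < 3^{28 − 1} = 7625597484987.
Check values of n near the boundary:
  n = 154: C(154, 8) = 6521818990995; 6521818990995 < 7625597484987? YES
  n = 155: C(155, 8) = 6876747915675; 6876747915675 < 7625597484987? YES
  n = 156: C(156, 8) = 7248464019225; 7248464019225 < 7625597484987? YES
  n = 157: C(157, 8) = 7637643295425; 7637643295425 < 7625597484987? NO
  n = 158: C(158, 8) = 8044984271181; 8044984271181 < 7625597484987? NO
The largest n with C(n, 8) < 7625597484987 is n = 156 (where E[X] = 805384891025/847288609443 ≈ 0.9505). Hence R_3(8) > 156, i.e. R_3(8) ≥ 157.

Largest n = 156; hence R_3(8) > 156.


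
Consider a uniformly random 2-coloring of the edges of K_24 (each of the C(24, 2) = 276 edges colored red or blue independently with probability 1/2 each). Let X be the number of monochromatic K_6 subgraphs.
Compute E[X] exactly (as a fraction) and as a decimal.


Let X = Σ_S X_S over the C(24, 6) = 134596 subsets S of size 6, where X_S = 1 if the K_6 on S is monochromatic.
For a fixed S, the K_6 on S has C(6, 2) = 15 edges. P[all 15 edges red] = (1/2)^15, and likewise for blue, so P[monochromatic] = 2·(1/2)^15 = 2^{1 − 15} = 1/16384.
By linearity: E[X] = C(24, 6) · 2^{1 − 15} = 134596 · 1/16384 = 33649/4096.
Numerically: E[X] ≈ 8.215.

E[X] = C(24,6)·2^(1−C(6,2)) = 33649/4096 ≈ 8.215.


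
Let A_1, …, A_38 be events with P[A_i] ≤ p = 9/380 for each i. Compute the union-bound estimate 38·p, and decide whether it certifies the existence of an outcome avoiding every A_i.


Union bound: P[∪_{i=1}^{38} A_i] ≤ Σ_i P[A_i] ≤ 38·p = 38·(9/380) = 9/10.
Numerically: 9/10 ≈ 0.900000.
Is 9/10 < 1? YES.
Since P[∪ A_i] ≤ 9/10 < 1, the complement has P[∩ A_i^c] ≥ 1 − 9/10 = 1/10 > 0, so some outcome avoids every A_i.

38·p = 9/10 ≈ 0.900000; existence CERTIFIED by the union bound.


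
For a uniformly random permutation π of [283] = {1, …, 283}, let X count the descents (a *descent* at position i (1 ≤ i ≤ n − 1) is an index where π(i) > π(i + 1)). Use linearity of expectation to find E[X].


Write X = Σ X_I over i = 1, …, 282, with X_I the indicator of one descent.
There are 282 indicators.
For each fixed i, the pair (π(i), π(i+1)) is a uniformly random ordered pair of distinct values from {1, …, 283}; by symmetry P[π(i) > π(i+1)] = 1/2.
By linearity: E[X] = 282 · (1/2) = (283 − 1) · (1/2) = 141 ≈ 141.000.

E[X] = 141 = 141.000.


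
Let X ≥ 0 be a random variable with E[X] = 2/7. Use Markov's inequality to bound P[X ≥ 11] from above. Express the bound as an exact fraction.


μ = E[X] = 2/7, a = 11.
Markov: P[X ≥ 11] ≤ μ/a = (2/7)/11 = 2/77.
Numerically: ≈ 0.025974.
(Since a = 11 > μ = 0.285714, the bound 2/77 is < 1 and informative.)

P[X ≥ 11] ≤ 2/77 ≈ 0.025974.


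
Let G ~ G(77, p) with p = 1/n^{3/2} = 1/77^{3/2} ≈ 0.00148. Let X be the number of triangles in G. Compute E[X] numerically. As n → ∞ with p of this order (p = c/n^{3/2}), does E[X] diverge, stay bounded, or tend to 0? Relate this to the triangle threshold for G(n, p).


Number of potential triangles: C(77, 3) = 73150.
Each occurs with probability p³ ≈ (0.00148)³ ≈ 3.24184e-09.
By linearity: E[X] = C(77, 3)·p³ ≈ 73150 · 3.24184e-09 ≈ 0.000.
Since α = 3/2 > 1, p = c/n^{3/2} = o(1/n) is below the triangle threshold p ~ 1/n. Asymptotically E[X] ~ (c³/6)·n^{3(1−α)} = (1³/6)·n^{-1.5} → 0, so by Markov's inequality G has no triangles w.h.p.

E[X] ≈ 0.000; in regime p = Θ(1/n^{3/2}) E[X] tends to 0 (below the triangle threshold p ~ 1/n).


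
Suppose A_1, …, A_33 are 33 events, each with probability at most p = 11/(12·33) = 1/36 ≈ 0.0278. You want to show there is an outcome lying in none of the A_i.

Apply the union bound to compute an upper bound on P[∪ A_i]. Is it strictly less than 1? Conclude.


Union bound: P[∪_{i=1}^{33} A_i] ≤ Σ_i P[A_i] ≤ 33·p = 33·(1/36) = 11/12.
Numerically: 11/12 ≈ 0.9167.
Is 11/12 < 1? YES.
Since P[∪ A_i] ≤ 11/12 < 1, the complement has P[∩ A_i^c] ≥ 1 − 11/12 = 1/12 > 0, so some outcome avoids every A_i.

33·p = 11/12 ≈ 0.9167; existence CERTIFIED by the union bound.


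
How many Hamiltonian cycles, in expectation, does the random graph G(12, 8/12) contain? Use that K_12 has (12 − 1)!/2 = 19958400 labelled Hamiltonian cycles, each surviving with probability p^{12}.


K_12 has (12 − 1)!/2 = 19958400 labelled Hamiltonian cycles.
For each such Hamiltonian cycle H, let X_H = 1 if all 12 edges of H are present in G. Then P[X_H = 1] = p^{12} = (2/3)^{12} = 4096/531441.
Summing the indicators: E[X] = Σ_H E[X_H] = 19958400 · p^{12} = 19958400 · 4096/531441 = 1009254400/6561.
Numerically: E[X] ≈ 1.54e+05.

E[X] = 19958400 · (2/3)^{12} = 1009254400/6561 ≈ 1.54e+05.


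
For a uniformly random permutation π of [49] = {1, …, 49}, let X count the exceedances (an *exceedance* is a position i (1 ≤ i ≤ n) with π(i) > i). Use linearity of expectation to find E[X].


Write X = Σ_{i=1}^{49} X_i, where X_i = 1_{π(i) > i}.
For each fixed i, π(i) is uniform over {1, …, 49} (marginal of a uniform permutation), so P[π(i) > i] = (n − i)/n. Summing: Σ_{i=1}^{49} (n − i)/n = (0 + 1 + … + 48)/49 = 49(49 − 1)/(2·49) = (49 − 1)/2.
Hence E[X] = Σ_{i=1}^{49} (49 − i)/49 = 24 ≈ 24.000.

E[X] = 24 = 24.000.


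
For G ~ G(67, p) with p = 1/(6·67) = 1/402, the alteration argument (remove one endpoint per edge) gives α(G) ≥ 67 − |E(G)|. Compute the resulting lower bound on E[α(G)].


E[|E(G)|] = C(67, 2)·p = 2211 · (1/402) = 11/2.
E[α(G)] ≥ n − E[|E(G)|] = 67 − 11/2 = 123/2.
Numerically: ≈ 61.50000.
(This is only a lower bound; the true E[α(G)] may be larger.)

E[α(G)] ≥ 123/2 ≈ 61.50000.


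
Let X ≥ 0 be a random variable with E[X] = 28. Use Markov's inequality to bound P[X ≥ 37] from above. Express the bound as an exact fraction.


μ = E[X] = 28, a = 37.
Markov: P[X ≥ 37] ≤ μ/a = (28)/37 = 28/37.
Numerically: ≈ 0.756757.
(Since a = 37 > μ = 28.000000, the bound 28/37 is < 1 and informative.)

P[X ≥ 37] ≤ 28/37 ≈ 0.756757.


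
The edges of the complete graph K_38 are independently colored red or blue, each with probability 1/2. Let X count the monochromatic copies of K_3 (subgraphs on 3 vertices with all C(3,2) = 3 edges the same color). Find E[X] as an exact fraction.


Let X = Σ_S X_S over the C(38, 3) = 8436 subsets S of size 3, where X_S = 1 if the K_3 on S is monochromatic.
For a fixed S, the K_3 on S has C(3, 2) = 3 edges. P[all 3 edges red] = (1/2)^3, and likewise for blue, so P[monochromatic] = 2·(1/2)^3 = 2^{1 − 3} = 1/4.
By linearity: E[X] = C(38, 3) · 2^{1 − 3} = 8436 · 1/4 = 2109.
Numerically: E[X] ≈ 2109.0000.

E[X] = C(38,3)·2^(1−C(3,2)) = 2109 ≈ 2109.0000.


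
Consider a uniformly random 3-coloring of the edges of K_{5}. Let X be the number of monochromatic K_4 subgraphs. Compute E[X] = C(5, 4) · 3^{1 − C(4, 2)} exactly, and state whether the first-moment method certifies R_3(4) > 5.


E[X] = C(5, 4) · 3^{1 − 6} = 5 · 3^{−5} = 5/243.
As a reduced fraction: E[X] = 5/243 ≈ 0.021.
Is E[X] < 1? YES.
Since E[X] < 1, there exists a 3-coloring of K_{5} with no monochromatic K_4; hence R_3(4) > 5.

E[X] = 5/243 ≈ 0.021; E[X] < 1, so R_3(4) > 5.


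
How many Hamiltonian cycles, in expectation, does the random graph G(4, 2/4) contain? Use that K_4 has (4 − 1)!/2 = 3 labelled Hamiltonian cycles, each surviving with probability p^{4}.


K_4 has (4 − 1)!/2 = 3 labelled Hamiltonian cycles.
For each such Hamiltonian cycle H, let X_H = 1 if all 4 edges of H are present in G. Then P[X_H = 1] = p^{4} = (1/2)^{4} = 1/16.
By linearity: E[X] = Σ_H E[X_H] = 3 · p^{4} = 3 · 1/16 = 3/16.
Numerically: E[X] ≈ 0.1875.

E[X] = 3 · (1/2)^{4} = 3/16 ≈ 0.1875.


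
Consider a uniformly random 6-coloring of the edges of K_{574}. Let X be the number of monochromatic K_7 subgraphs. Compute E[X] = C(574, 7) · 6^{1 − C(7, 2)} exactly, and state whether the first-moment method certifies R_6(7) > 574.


E[X] = C(574, 7) · 6^{1 − 21} = 3926481655188664 · 6^{−20} = 3926481655188664/3656158440062976.
As a reduced fraction: E[X] = 490810206898583/457019805007872 ≈ 1.07394.
Is E[X] < 1? NO.
Since E[X] ≥ 1, the first-moment bound is inconclusive at n = 574; it does NOT by itself certify R_6(7) > 574.

E[X] = 490810206898583/457019805007872 ≈ 1.07394; E[X] ≥ 1; first-moment method inconclusive here.


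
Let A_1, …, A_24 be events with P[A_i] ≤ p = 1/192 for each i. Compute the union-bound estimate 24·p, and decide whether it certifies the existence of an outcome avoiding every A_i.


Union bound: P[∪_{i=1}^{24} A_i] ≤ Σ_i P[A_i] ≤ 24·p = 24·(1/192) = 1/8.
Numerically: 1/8 ≈ 0.125.
Is 1/8 < 1? YES.
Since P[∪ A_i] ≤ 1/8 < 1, the complement has P[∩ A_i^c] ≥ 1 − 1/8 = 7/8 > 0, so some outcome avoids every A_i.

24·p = 1/8 ≈ 0.125; existence CERTIFIED by the union bound.


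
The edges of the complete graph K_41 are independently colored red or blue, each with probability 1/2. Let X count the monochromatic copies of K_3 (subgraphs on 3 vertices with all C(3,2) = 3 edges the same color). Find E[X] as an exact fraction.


Let X = Σ_S X_S over the C(41, 3) = 10660 subsets S of size 3, where X_S = 1 if the K_3 on S is monochromatic.
For a fixed S, the K_3 on S has C(3, 2) = 3 edges. P[all 3 edges red] = (1/2)^3, and likewise for blue, so P[monochromatic] = 2·(1/2)^3 = 2^{1 − 3} = 1/4.
By linearity of expectation: E[X] = C(41, 3) · 2^{1 − 3} = 10660 · 1/4 = 2665.
Numerically: E[X] ≈ 2665.000000.

E[X] = C(41,3)·2^(1−C(3,2)) = 2665 ≈ 2665.000000.


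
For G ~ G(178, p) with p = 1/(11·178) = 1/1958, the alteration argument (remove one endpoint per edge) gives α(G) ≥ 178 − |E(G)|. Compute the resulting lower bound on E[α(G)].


E[|E(G)|] = C(178, 2)·p = 15753 · (1/1958) = 177/22.
E[α(G)] ≥ n − E[|E(G)|] = 178 − 177/22 = 3739/22.
Numerically: ≈ 169.95455.
(This is only a lower bound; the true E[α(G)] may be larger.)

E[α(G)] ≥ 3739/22 ≈ 169.95455.


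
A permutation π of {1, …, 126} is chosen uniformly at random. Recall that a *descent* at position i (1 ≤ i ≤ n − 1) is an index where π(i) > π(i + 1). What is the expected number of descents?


Write X = Σ X_I over i = 1, …, 125, with X_I the indicator of one descent.
There are 125 indicators.
For each fixed i, the pair (π(i), π(i+1)) is a uniformly random ordered pair of distinct values from {1, …, 126}; by symmetry P[π(i) > π(i+1)] = 1/2.
By linearity: E[X] = 125 · (1/2) = (126 − 1) · (1/2) = 125/2 ≈ 62.500.

E[X] = 125/2 = 62.500.


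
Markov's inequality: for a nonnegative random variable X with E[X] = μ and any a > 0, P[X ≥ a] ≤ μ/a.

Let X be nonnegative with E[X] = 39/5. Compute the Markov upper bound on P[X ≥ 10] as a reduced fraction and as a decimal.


μ = E[X] = 39/5, a = 10.
Markov: P[X ≥ 10] ≤ μ/a = (39/5)/10 = 39/50.
Numerically: ≈ 0.780.
(Since a = 10 > μ = 7.800, the bound 39/50 is < 1 and informative.)

P[X ≥ 10] ≤ 39/50 ≈ 0.780.


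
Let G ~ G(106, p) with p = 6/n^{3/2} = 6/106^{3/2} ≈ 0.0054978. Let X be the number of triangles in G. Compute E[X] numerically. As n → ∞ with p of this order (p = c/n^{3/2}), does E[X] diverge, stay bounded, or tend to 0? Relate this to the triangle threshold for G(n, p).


Number of potential triangles: C(106, 3) = 192920.
Each occurs with probability p³ ≈ (0.0054978)³ ≈ 1.6617947e-07.
By linearity: E[X] = C(106, 3)·p³ ≈ 192920 · 1.6617947e-07 ≈ 0.03206.
Since α = 3/2 > 1, p = c/n^{3/2} = o(1/n) is below the triangle threshold p ~ 1/n. Asymptotically E[X] ~ (c³/6)·n^{3(1−α)} = (6³/6)·n^{-1.5} → 0, so by Markov's inequality G has no triangles w.h.p.

E[X] ≈ 0.03206; in regime p = Θ(1/n^{3/2}) E[X] tends to 0 (below the triangle threshold p ~ 1/n).


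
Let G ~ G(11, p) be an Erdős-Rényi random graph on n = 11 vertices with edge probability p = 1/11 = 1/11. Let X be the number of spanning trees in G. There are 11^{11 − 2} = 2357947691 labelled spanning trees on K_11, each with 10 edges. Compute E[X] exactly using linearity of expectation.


K_11 has 11^{11 − 2} = 2357947691 labelled spanning trees.
For each such spanning tree H, let X_H = 1 if all 10 edges of H are present in G. Then P[X_H = 1] = p^{10} = (1/11)^{10} = 1/25937424601.
By linearity: E[X] = Σ_H E[X_H] = 2357947691 · p^{10} = 2357947691 · 1/25937424601 = 1/11.
Numerically: E[X] ≈ 0.09091.

E[X] = 2357947691 · (1/11)^{10} = 1/11 ≈ 0.09091.


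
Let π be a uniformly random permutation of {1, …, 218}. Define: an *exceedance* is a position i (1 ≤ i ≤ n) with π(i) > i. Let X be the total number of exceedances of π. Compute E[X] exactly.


Write X = Σ_{i=1}^{218} X_i, where X_i = 1_{π(i) > i}.
For each fixed i, π(i) is uniform over {1, …, 218} (marginal of a uniform permutation), so P[π(i) > i] = (n − i)/n. Summing: Σ_{i=1}^{218} (n − i)/n = (0 + 1 + … + 217)/218 = 218(218 − 1)/(2·218) = (218 − 1)/2.
Hence E[X] = Σ_{i=1}^{218} (218 − i)/218 = 217/2 ≈ 108.50000.

E[X] = 217/2 = 108.50000.


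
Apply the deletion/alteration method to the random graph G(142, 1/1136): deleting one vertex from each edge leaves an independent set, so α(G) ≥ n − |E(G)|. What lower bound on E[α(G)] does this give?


E[|E(G)|] = C(142, 2)·p = 10011 · (1/1136) = 141/16.
E[α(G)] ≥ n − E[|E(G)|] = 142 − 141/16 = 2131/16.
Numerically: ≈ 133.1875.
(This is only a lower bound; the true E[α(G)] may be larger.)

E[α(G)] ≥ 2131/16 ≈ 133.1875.


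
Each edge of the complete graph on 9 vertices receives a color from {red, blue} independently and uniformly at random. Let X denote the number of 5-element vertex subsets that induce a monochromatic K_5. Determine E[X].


Let X = Σ_S X_S over the C(9, 5) = 126 subsets S of size 5, where X_S = 1 if the K_5 on S is monochromatic.
For a fixed S, the K_5 on S has C(5, 2) = 10 edges. P[all 10 edges red] = (1/2)^10, and likewise for blue, so P[monochromatic] = 2·(1/2)^10 = 2^{1 − 10} = 1/512.
By linearity of expectation: E[X] = C(9, 5) · 2^{1 − 10} = 126 · 1/512 = 63/256.
Numerically: E[X] ≈ 0.246094.

E[X] = C(9,5)·2^(1−C(5,2)) = 63/256 ≈ 0.246094.


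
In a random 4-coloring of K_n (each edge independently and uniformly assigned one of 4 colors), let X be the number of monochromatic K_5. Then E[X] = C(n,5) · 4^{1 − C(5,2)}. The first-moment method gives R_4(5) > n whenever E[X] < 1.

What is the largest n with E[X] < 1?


We need C(n, 5) · 4^{1 − 10} < 1, i.e. C(n, 5) < 4^{10 − 1} = 262144.
Check values of n near the boundary:
  n = 32: C(32, 5) = 201376; 201376 < 262144? YES
  n = 33: C(33, 5) = 237336; 237336 < 262144? YES
  n = 34: C(34, 5) = 278256; 278256 < 262144? NO
The largest n with C(n, 5) < 262144 is n = 33 (where E[X] = 29667/32768 ≈ 0.90536). Hence R_4(5) > 33, i.e. R_4(5) ≥ 34.

Largest n = 33; hence R_4(5) > 33.


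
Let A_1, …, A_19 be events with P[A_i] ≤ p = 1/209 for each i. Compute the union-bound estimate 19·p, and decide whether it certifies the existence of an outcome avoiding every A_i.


Union bound: P[∪_{i=1}^{19} A_i] ≤ Σ_i P[A_i] ≤ 19·p = 19·(1/209) = 1/11.
Numerically: 1/11 ≈ 0.090909.
Is 1/11 < 1? YES.
Since P[∪ A_i] ≤ 1/11 < 1, the complement has P[∩ A_i^c] ≥ 1 − 1/11 = 10/11 > 0, so some outcome avoids every A_i.

19·p = 1/11 ≈ 0.090909; existence CERTIFIED by the union bound.


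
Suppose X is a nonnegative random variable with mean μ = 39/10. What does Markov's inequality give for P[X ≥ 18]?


μ = E[X] = 39/10, a = 18.
Markov: P[X ≥ 18] ≤ μ/a = (39/10)/18 = 13/60.
Numerically: ≈ 0.217.
(Since a = 18 > μ = 3.900, the bound 13/60 is < 1 and informative.)

P[X ≥ 18] ≤ 13/60 ≈ 0.217.


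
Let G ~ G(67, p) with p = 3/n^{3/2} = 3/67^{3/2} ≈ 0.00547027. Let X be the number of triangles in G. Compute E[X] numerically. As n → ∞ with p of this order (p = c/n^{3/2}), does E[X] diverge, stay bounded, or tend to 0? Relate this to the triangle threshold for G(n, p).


Number of potential triangles: C(67, 3) = 47905.
Each occurs with probability p³ ≈ (0.00547027)³ ≈ 1.63691886e-07.
By linearity: E[X] = C(67, 3)·p³ ≈ 47905 · 1.63691886e-07 ≈ 0.007842.
Since α = 3/2 > 1, p = c/n^{3/2} = o(1/n) is below the triangle threshold p ~ 1/n. Asymptotically E[X] ~ (c³/6)·n^{3(1−α)} = (3³/6)·n^{-1.5} → 0, so by Markov's inequality G has no triangles w.h.p.

E[X] ≈ 0.007842; in regime p = Θ(1/n^{3/2}) E[X] tends to 0 (below the triangle threshold p ~ 1/n).


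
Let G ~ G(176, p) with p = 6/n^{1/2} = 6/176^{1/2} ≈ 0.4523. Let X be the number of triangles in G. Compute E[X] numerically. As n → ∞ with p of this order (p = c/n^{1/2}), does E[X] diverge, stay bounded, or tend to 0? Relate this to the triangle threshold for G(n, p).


Number of potential triangles: C(176, 3) = 893200.
Each occurs with probability p³ ≈ (0.4523)³ ≈ 9.250916e-02.
By linearity: E[X] = C(176, 3)·p³ ≈ 893200 · 9.250916e-02 ≈ 82629.1840.
Since α = 1/2 < 1, p = c/n^{1/2} ≫ 1/n is above the triangle threshold p ~ 1/n. Asymptotically E[X] ~ (c³/6)·n^{3(1−α)} = (6³/6)·n^{1.5} → ∞; triangles are abundant w.h.p.

E[X] ≈ 82629.1840; in regime p = Θ(1/n^{1/2}) E[X] diverges (above the triangle threshold p ~ 1/n).


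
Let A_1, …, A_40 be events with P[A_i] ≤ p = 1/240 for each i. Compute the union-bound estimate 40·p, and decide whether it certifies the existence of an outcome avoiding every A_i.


Union bound: P[∪_{i=1}^{40} A_i] ≤ Σ_i P[A_i] ≤ 40·p = 40·(1/240) = 1/6.
Numerically: 1/6 ≈ 0.1666667.
Is 1/6 < 1? YES.
Since P[∪ A_i] ≤ 1/6 < 1, the complement has P[∩ A_i^c] ≥ 1 − 1/6 = 5/6 > 0, so some outcome avoids every A_i.

40·p = 1/6 ≈ 0.1666667; existence CERTIFIED by the union bound.


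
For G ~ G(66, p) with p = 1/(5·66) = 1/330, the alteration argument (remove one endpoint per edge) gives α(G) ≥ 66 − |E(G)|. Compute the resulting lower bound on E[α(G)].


E[|E(G)|] = C(66, 2)·p = 2145 · (1/330) = 13/2.
E[α(G)] ≥ n − E[|E(G)|] = 66 − 13/2 = 119/2.
Numerically: ≈ 59.500.
(This is only a lower bound; the true E[α(G)] may be larger.)

E[α(G)] ≥ 119/2 ≈ 59.500.


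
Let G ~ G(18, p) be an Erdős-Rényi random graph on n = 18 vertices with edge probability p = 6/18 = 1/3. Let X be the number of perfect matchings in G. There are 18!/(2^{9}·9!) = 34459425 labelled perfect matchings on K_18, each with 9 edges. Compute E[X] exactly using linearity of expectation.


K_18 has 18!/(2^{9}·9!) = 34459425 labelled perfect matchings.
For each such perfect matching H, let X_H = 1 if all 9 edges of H are present in G. Then P[X_H = 1] = p^{9} = (1/3)^{9} = 1/19683.
By linearity: E[X] = Σ_H E[X_H] = 34459425 · p^{9} = 34459425 · 1/19683 = 425425/243.
Numerically: E[X] ≈ 1750.7.

E[X] = 34459425 · (1/3)^{9} = 425425/243 ≈ 1750.7.


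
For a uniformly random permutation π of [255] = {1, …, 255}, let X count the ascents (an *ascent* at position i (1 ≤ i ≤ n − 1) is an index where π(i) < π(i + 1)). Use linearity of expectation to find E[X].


Write X = Σ X_I over i = 1, …, 254, with X_I the indicator of one ascent.
There are 254 indicators.
For each fixed i, the pair (π(i), π(i+1)) is a uniformly random ordered pair of distinct values from {1, …, 255}; by symmetry P[π(i) < π(i+1)] = 1/2.
By linearity: E[X] = 254 · (1/2) = (255 − 1) · (1/2) = 127 ≈ 127.00000.

E[X] = 127 = 127.00000.


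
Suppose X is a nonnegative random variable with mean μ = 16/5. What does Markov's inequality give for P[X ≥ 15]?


μ = E[X] = 16/5, a = 15.
Markov: P[X ≥ 15] ≤ μ/a = (16/5)/15 = 16/75.
Numerically: ≈ 0.213333.
(Since a = 15 > μ = 3.200000, the bound 16/75 is < 1 and informative.)

P[X ≥ 15] ≤ 16/75 ≈ 0.213333.


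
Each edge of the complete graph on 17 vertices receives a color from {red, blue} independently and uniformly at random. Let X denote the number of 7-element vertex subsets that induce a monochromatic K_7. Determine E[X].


Let X = Σ_S X_S over the C(17, 7) = 19448 subsets S of size 7, where X_S = 1 if the K_7 on S is monochromatic.
For a fixed S, the K_7 on S has C(7, 2) = 21 edges. P[all 21 edges red] = (1/2)^21, and likewise for blue, so P[monochromatic] = 2·(1/2)^21 = 2^{1 − 21} = 1/1048576.
Summing: E[X] = C(17, 7) · 2^{1 − 21} = 19448 · 1/1048576 = 2431/131072.
Numerically: E[X] ≈ 0.018547.

E[X] = C(17,7)·2^(1−C(7,2)) = 2431/131072 ≈ 0.018547.


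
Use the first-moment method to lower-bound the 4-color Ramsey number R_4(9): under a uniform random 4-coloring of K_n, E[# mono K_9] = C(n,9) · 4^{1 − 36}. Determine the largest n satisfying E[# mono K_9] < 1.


We need C(n, 9) · 4^{1 − 36} < 1, i.e. C(n, 9) < 4^{36 − 1} = 1180591620717411303424.
Check values of n near the boundary:
  n = 912: C(912, 9) = 1156095740032081475120; 1156095740032081475120 < 1180591620717411303424? YES
  n = 913: C(913, 9) = 1167605542753639808390; 1167605542753639808390 < 1180591620717411303424? YES
  n = 914: C(914, 9) = 1179217089587653905932; 1179217089587653905932 < 1180591620717411303424? YES
  n = 915: C(915, 9) = 1190931166636537885130; 1190931166636537885130 < 1180591620717411303424? NO
  n = 916: C(916, 9) = 1202748565202942340440; 1202748565202942340440 < 1180591620717411303424? NO
  n = 917: C(917, 9) = 1214670081818390006810; 1214670081818390006810 < 1180591620717411303424? NO
The largest n with C(n, 9) < 1180591620717411303424 is n = 914 (where E[X] = 294804272396913476483/295147905179352825856 ≈ 0.998836). Hence R_4(9) > 914, i.e. R_4(9) ≥ 915.

Largest n = 914; hence R_4(9) > 914.


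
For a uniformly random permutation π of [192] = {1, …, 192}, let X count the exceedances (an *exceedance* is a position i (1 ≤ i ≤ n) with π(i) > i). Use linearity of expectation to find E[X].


Write X = Σ_{i=1}^{192} X_i, where X_i = 1_{π(i) > i}.
For each fixed i, π(i) is uniform over {1, …, 192} (marginal of a uniform permutation), so P[π(i) > i] = (n − i)/n. Summing: Σ_{i=1}^{192} (n − i)/n = (0 + 1 + … + 191)/192 = 192(192 − 1)/(2·192) = (192 − 1)/2.
Hence E[X] = Σ_{i=1}^{192} (192 − i)/192 = 191/2 ≈ 95.5000.

E[X] = 191/2 = 95.5000.


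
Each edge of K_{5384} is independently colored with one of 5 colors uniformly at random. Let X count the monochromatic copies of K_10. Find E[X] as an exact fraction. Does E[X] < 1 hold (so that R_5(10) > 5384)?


E[X] = C(5384, 10) · 5^{1 − 45} = 5593137120741932124090737609600 · 5^{−44} = 5593137120741932124090737609600/5684341886080801486968994140625.
As a reduced fraction: E[X] = 223725484829677284963629504384/227373675443232059478759765625 ≈ 0.983955.
Is E[X] < 1? YES.
Since E[X] < 1, there exists a 5-coloring of K_{5384} with no monochromatic K_10; hence R_5(10) > 5384.

E[X] = 223725484829677284963629504384/227373675443232059478759765625 ≈ 0.983955; E[X] < 1, so R_5(10) > 5384.


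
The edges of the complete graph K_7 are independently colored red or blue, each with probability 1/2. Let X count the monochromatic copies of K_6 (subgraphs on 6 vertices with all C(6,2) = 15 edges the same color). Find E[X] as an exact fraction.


Let X = Σ_S X_S over the C(7, 6) = 7 subsets S of size 6, where X_S = 1 if the K_6 on S is monochromatic.
For a fixed S, the K_6 on S has C(6, 2) = 15 edges. P[all 15 edges red] = (1/2)^15, and likewise for blue, so P[monochromatic] = 2·(1/2)^15 = 2^{1 − 15} = 1/16384.
Summing: E[X] = C(7, 6) · 2^{1 − 15} = 7 · 1/16384 = 7/16384.
Numerically: E[X] ≈ 0.000427.

E[X] = C(7,6)·2^(1−C(6,2)) = 7/16384 ≈ 0.000427.


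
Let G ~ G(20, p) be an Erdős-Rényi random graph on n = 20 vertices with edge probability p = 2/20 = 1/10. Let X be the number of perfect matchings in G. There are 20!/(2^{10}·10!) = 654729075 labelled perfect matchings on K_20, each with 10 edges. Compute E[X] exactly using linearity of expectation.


K_20 has 20!/(2^{10}·10!) = 654729075 labelled perfect matchings.
For each such perfect matching H, let X_H = 1 if all 10 edges of H are present in G. Then P[X_H = 1] = p^{10} = (1/10)^{10} = 1/10000000000.
By linearity: E[X] = Σ_H E[X_H] = 654729075 · p^{10} = 654729075 · 1/10000000000 = 26189163/400000000.
Numerically: E[X] ≈ 0.0655.

E[X] = 654729075 · (1/10)^{10} = 26189163/400000000 ≈ 0.0655.


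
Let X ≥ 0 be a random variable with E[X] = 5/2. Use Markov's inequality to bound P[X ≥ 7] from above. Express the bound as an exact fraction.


μ = E[X] = 5/2, a = 7.
Markov: P[X ≥ 7] ≤ μ/a = (5/2)/7 = 5/14.
Numerically: ≈ 0.357143.
(Since a = 7 > μ = 2.500000, the bound 5/14 is < 1 and informative.)

P[X ≥ 7] ≤ 5/14 ≈ 0.357143.


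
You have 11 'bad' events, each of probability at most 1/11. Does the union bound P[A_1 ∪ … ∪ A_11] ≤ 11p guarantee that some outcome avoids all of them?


Union bound: P[∪_{i=1}^{11} A_i] ≤ Σ_i P[A_i] ≤ 11·p = 11·(1/11) = 1.
Numerically: 1 ≈ 1.0000.
Is 1 < 1? NO.
Since the bound 1 is ≥ 1, the union bound is uninformative here; it does NOT by itself certify existence.

11·p = 1 ≈ 1.0000; existence NOT certified by the union bound.


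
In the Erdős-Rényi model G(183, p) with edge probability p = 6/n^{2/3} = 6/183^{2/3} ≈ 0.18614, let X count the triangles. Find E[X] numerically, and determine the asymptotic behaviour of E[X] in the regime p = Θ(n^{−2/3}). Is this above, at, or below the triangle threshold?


Number of potential triangles: C(183, 3) = 1004731.
Each occurs with probability p³ ≈ (0.18614)³ ≈ 6.4498791e-03.
By linearity: E[X] = C(183, 3)·p³ ≈ 1004731 · 6.4498791e-03 ≈ 6480.39344.
Since α = 2/3 < 1, p = c/n^{2/3} ≫ 1/n is above the triangle threshold p ~ 1/n. Asymptotically E[X] ~ (c³/6)·n^{3(1−α)} = (6³/6)·n^{1} → ∞; triangles are abundant w.h.p.

E[X] ≈ 6480.39344; in regime p = Θ(1/n^{2/3}) E[X] diverges (above the triangle threshold p ~ 1/n).
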